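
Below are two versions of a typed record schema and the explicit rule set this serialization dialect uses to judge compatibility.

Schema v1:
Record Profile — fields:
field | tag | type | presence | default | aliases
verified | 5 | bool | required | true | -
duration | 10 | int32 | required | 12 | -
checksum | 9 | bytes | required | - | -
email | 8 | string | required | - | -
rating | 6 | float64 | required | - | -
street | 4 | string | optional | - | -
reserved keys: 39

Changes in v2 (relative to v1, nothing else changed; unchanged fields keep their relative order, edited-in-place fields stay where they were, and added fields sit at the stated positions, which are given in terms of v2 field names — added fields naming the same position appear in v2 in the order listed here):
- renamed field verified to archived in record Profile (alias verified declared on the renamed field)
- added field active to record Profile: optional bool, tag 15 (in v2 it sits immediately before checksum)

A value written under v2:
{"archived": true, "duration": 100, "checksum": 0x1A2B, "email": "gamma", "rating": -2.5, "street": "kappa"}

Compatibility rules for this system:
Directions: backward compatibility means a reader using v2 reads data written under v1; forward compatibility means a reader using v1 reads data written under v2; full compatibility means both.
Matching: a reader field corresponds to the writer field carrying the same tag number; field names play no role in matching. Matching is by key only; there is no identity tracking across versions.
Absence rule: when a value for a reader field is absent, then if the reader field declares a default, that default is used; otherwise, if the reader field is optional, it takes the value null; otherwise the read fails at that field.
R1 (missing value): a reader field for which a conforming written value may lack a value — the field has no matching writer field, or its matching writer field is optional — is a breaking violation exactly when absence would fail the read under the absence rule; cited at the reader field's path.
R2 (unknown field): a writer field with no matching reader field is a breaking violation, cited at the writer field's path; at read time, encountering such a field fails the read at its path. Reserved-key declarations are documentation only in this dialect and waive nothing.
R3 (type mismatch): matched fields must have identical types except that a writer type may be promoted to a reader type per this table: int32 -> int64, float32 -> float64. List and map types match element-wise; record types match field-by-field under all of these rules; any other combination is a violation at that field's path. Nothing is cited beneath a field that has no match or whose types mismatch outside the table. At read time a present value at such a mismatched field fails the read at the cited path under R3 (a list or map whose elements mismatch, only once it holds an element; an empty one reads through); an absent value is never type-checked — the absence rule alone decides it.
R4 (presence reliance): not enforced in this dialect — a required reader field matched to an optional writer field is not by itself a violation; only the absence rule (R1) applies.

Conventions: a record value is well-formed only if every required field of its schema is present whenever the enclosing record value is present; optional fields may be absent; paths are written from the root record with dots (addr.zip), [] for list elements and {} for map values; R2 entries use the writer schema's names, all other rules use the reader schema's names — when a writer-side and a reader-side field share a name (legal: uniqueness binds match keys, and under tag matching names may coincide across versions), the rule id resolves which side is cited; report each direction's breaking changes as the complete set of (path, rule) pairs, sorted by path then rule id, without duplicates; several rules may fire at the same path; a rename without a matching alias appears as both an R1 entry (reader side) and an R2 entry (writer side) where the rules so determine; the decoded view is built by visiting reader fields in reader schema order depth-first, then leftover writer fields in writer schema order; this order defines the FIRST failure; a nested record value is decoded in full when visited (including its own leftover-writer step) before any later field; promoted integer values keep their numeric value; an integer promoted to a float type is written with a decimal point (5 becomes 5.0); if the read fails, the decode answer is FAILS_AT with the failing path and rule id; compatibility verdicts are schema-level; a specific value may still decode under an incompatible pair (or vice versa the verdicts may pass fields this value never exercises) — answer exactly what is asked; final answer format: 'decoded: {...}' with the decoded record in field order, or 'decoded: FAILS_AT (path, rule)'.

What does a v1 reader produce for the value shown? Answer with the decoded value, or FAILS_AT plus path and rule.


decoded: {"verified": true, "duration": 100, "checksum": 0x1A2B, "email": "gamma", "rating": -2.5, "street": "kappa"}

each type pair in Profile: writer, then reader
decode (reader v1):
  verified := true (from writer archived)
  duration := 100
  checksum := 0x1A2B
  email := "gamma"
  rating := -2.5
  street := "kappa"
  => decoded: {"verified": true, "duration": 100, "checksum": 0x1A2B, "email": "gamma", "rating": -2.5, "street": "kappa"}
checking off the Profile differences that do not matter here:
  renamed field verified to archived in record Profile (alias verified declared on the renamed field) -> inert under this dialect — no rule fires on Profile and the result does not move
  added field active to record Profile: optional bool, tag 15 (in v2 it sits immediately before checksum) -> changes Profile's schema-level verdicts only — the decode of this value is the same


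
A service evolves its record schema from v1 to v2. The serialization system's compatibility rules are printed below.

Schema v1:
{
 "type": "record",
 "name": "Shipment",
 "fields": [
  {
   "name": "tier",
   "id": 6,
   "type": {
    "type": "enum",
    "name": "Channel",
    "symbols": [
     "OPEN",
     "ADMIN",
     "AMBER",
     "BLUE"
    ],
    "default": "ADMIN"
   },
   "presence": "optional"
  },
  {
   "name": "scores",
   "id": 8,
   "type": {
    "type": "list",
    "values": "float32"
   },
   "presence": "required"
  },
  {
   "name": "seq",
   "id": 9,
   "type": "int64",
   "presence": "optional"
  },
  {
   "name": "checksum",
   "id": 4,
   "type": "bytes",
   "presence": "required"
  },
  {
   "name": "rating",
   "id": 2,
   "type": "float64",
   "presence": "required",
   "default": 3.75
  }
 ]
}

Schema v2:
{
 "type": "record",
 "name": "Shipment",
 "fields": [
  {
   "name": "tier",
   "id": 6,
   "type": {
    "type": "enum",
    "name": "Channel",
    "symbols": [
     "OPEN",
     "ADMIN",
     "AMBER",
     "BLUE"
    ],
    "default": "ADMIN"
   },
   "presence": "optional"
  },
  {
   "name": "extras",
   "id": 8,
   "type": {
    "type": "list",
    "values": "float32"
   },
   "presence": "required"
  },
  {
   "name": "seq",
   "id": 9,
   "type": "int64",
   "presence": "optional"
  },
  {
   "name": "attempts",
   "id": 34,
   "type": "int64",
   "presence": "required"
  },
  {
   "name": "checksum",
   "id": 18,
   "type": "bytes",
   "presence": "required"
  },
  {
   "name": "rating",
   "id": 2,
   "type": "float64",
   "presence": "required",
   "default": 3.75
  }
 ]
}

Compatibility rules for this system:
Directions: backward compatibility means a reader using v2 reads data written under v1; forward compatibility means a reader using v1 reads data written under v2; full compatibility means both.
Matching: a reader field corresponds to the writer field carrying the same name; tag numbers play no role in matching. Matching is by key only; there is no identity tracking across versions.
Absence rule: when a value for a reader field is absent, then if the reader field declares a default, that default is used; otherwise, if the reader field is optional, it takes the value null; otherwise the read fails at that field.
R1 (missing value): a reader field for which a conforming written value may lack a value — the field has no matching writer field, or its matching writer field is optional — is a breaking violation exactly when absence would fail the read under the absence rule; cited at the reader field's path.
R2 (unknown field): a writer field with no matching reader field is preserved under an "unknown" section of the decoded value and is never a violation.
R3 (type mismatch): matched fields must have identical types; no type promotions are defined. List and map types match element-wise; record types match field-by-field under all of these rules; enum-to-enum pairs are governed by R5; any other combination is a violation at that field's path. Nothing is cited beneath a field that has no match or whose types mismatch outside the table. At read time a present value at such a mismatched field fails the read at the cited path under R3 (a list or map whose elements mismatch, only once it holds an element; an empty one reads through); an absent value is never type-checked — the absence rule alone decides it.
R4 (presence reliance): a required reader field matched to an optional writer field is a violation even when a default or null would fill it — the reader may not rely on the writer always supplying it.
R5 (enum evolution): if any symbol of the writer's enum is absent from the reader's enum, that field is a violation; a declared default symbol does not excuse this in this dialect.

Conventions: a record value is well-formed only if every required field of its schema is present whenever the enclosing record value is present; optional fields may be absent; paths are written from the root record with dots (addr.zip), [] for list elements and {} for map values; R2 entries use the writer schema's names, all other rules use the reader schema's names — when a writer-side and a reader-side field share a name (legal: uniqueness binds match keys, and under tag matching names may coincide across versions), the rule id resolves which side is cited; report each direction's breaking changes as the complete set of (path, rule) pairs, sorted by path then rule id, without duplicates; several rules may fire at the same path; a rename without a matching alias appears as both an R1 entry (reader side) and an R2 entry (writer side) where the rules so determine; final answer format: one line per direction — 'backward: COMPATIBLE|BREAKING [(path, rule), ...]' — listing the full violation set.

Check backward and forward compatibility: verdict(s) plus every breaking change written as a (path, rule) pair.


each type pair in Shipment: writer, then reader
backward on Shipment — v2 reading data written by v1:
  writer optional, Channel -> Channel: reader tier maps from writer tier
  extras: no writer match
  writer optional, int64 -> int64: reader seq maps from writer seq
  attempts: no writer match
  writer required, bytes -> bytes: reader checksum maps from writer checksum
  writer required, float64 -> float64: reader rating maps from writer rating
  scores (writer side), unknown to reader
  violation R1 at attempts
  violation R1 at extras
  => backward: BREAKING (2)
forward on Shipment — v1 reading data written by v2:
  writer optional, Channel -> Channel: reader tier maps from writer tier
  scores: no writer match
  writer optional, int64 -> int64: reader seq maps from writer seq
  writer required, bytes -> bytes: reader checksum maps from writer checksum
  writer required, float64 -> float64: reader rating maps from writer rating
  extras (writer side), unknown to reader
  attempts (writer side), unknown to reader
  violation R1 at scores
  => forward: BREAKING (1)

backward: BREAKING [(attempts, R1), (extras, R1)]; forward: BREAKING [(scores, R1)]


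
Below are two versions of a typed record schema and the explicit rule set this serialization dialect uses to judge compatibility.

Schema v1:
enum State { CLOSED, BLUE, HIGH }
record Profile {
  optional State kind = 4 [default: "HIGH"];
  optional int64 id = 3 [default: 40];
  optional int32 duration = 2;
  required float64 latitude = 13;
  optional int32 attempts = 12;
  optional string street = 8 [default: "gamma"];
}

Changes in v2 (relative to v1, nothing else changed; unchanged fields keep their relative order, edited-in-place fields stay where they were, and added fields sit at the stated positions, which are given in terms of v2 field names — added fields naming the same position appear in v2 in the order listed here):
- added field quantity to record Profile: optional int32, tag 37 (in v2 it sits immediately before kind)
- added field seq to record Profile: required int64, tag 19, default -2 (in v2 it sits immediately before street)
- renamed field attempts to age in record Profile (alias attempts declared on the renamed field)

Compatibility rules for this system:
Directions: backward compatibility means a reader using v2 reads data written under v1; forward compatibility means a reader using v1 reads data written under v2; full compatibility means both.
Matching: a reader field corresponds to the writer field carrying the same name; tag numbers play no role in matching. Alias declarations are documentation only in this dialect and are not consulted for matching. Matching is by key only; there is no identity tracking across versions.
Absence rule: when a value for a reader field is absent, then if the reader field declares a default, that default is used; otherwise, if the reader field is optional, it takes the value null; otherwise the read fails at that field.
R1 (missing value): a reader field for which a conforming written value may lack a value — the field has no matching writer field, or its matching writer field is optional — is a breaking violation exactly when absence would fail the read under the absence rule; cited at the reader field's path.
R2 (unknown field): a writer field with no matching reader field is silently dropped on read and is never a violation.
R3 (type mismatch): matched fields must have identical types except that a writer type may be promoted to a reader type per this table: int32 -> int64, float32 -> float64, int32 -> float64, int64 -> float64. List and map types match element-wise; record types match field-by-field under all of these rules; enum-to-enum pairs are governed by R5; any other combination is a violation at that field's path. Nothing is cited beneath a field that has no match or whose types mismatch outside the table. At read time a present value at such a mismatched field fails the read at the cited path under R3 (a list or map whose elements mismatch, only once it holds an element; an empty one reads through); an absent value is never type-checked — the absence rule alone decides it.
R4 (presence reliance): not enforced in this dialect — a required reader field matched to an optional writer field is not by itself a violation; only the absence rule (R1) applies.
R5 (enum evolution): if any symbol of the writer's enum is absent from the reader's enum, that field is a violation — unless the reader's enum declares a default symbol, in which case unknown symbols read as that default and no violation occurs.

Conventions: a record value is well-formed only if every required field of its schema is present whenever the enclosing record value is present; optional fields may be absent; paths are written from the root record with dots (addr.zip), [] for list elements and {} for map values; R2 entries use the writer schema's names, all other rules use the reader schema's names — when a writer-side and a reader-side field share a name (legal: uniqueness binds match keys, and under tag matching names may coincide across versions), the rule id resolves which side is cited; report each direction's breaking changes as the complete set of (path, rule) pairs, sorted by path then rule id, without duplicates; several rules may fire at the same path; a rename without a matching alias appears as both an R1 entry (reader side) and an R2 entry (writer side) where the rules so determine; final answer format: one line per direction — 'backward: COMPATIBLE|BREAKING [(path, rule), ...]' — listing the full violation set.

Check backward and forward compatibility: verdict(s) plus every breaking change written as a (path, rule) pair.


backward: COMPATIBLE []; forward: COMPATIBLE []

the writer's type comes first in each Profile pair
backward pass over Profile, reader schema v2, writer schema v1:
  no writer field matches reader quantity
  kind: paired with writer kind (State -> State; writer optional)
  id: paired with writer id (int64 -> int64; writer optional)
  duration: paired with writer duration (int32 -> int32; writer optional)
  latitude: paired with writer latitude (float64 -> float64; writer required)
  no writer field matches reader age
  no writer field matches reader seq
  street: paired with writer street (string -> string; writer optional)
  leftover writer field: attempts
  => backward verdict for Profile: COMPATIBLE, no violations
forward pass over Profile, reader schema v1, writer schema v2:
  kind: paired with writer kind (State -> State; writer optional)
  id: paired with writer id (int64 -> int64; writer optional)
  duration: paired with writer duration (int32 -> int32; writer optional)
  latitude: paired with writer latitude (float64 -> float64; writer required)
  no writer field matches reader attempts
  street: paired with writer street (string -> string; writer optional)
  leftover writer field: quantity
  leftover writer field: age
  leftover writer field: seq
  => forward verdict for Profile: COMPATIBLE, no violations


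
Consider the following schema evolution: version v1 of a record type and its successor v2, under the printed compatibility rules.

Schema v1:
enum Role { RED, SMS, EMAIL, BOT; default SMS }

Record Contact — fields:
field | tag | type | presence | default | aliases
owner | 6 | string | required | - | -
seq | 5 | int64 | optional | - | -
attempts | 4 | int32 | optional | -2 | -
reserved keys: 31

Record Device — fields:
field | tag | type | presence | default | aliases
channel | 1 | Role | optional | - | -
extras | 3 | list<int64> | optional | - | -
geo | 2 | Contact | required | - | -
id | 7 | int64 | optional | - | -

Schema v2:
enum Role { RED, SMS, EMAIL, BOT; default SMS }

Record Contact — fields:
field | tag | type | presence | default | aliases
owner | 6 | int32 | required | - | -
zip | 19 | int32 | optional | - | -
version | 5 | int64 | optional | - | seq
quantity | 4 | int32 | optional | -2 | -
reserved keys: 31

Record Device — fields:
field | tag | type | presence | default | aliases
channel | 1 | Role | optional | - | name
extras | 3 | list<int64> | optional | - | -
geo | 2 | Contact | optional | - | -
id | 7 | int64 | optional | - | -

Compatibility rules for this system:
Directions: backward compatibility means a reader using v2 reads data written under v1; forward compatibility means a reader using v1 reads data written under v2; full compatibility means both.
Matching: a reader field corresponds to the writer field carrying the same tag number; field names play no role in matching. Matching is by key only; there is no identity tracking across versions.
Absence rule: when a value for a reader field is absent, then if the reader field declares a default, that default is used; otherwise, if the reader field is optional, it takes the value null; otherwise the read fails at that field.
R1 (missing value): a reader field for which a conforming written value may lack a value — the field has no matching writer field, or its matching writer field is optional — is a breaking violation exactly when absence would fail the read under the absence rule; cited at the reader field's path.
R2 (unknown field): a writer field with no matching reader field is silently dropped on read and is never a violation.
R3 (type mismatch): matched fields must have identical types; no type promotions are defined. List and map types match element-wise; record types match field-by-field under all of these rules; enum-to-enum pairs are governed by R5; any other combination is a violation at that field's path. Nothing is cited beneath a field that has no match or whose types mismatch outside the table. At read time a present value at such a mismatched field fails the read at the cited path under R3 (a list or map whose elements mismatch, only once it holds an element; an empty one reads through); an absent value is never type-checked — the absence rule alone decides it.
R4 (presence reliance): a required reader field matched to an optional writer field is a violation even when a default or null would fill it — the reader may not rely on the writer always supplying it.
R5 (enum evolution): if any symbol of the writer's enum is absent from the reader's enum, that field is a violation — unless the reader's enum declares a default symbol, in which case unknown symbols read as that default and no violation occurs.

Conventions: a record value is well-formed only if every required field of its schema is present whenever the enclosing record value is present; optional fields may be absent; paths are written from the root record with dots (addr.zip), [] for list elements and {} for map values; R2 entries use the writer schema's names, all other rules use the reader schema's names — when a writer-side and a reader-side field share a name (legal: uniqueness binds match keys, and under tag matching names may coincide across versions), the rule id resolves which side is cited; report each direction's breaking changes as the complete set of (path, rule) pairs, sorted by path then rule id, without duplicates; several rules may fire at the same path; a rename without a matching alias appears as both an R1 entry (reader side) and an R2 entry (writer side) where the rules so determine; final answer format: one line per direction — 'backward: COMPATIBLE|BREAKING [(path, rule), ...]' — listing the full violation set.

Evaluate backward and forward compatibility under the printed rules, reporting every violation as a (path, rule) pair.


the writer's type comes first in each Device pair
backward on Device — v2 reading data written by v1:
  Role -> Role, writer optional: channel aligns to channel
  list<int64> -> list<int64>, writer optional: extras aligns to extras
  Contact -> Contact, writer required: geo aligns to geo
  int64 -> int64, writer optional: id aligns to id
  string -> int32, writer required: geo.owner aligns to geo.owner
  geo.zip: no writer-side match
  int64 -> int64, writer optional: geo.version aligns to geo.seq
  int32 -> int32, writer optional: geo.quantity aligns to geo.attempts
  rule R3 violated at geo.owner
  => backward: BREAKING (1)
forward on Device — v1 reading data written by v2:
  Role -> Role, writer optional: channel aligns to channel
  list<int64> -> list<int64>, writer optional: extras aligns to extras
  Contact -> Contact, writer optional: geo aligns to geo
  int64 -> int64, writer optional: id aligns to id
  int32 -> string, writer required: geo.owner aligns to geo.owner
  int64 -> int64, writer optional: geo.seq aligns to geo.version
  int32 -> int32, writer optional: geo.attempts aligns to geo.quantity
  writer field geo.zip has no reader counterpart
  rule R1 violated at geo
  rule R4 violated at geo
  rule R3 violated at geo.owner
  => forward: BREAKING (3)

backward: BREAKING [(geo.owner, R3)]; forward: BREAKING [(geo, R1), (geo, R4), (geo.owner, R3)]


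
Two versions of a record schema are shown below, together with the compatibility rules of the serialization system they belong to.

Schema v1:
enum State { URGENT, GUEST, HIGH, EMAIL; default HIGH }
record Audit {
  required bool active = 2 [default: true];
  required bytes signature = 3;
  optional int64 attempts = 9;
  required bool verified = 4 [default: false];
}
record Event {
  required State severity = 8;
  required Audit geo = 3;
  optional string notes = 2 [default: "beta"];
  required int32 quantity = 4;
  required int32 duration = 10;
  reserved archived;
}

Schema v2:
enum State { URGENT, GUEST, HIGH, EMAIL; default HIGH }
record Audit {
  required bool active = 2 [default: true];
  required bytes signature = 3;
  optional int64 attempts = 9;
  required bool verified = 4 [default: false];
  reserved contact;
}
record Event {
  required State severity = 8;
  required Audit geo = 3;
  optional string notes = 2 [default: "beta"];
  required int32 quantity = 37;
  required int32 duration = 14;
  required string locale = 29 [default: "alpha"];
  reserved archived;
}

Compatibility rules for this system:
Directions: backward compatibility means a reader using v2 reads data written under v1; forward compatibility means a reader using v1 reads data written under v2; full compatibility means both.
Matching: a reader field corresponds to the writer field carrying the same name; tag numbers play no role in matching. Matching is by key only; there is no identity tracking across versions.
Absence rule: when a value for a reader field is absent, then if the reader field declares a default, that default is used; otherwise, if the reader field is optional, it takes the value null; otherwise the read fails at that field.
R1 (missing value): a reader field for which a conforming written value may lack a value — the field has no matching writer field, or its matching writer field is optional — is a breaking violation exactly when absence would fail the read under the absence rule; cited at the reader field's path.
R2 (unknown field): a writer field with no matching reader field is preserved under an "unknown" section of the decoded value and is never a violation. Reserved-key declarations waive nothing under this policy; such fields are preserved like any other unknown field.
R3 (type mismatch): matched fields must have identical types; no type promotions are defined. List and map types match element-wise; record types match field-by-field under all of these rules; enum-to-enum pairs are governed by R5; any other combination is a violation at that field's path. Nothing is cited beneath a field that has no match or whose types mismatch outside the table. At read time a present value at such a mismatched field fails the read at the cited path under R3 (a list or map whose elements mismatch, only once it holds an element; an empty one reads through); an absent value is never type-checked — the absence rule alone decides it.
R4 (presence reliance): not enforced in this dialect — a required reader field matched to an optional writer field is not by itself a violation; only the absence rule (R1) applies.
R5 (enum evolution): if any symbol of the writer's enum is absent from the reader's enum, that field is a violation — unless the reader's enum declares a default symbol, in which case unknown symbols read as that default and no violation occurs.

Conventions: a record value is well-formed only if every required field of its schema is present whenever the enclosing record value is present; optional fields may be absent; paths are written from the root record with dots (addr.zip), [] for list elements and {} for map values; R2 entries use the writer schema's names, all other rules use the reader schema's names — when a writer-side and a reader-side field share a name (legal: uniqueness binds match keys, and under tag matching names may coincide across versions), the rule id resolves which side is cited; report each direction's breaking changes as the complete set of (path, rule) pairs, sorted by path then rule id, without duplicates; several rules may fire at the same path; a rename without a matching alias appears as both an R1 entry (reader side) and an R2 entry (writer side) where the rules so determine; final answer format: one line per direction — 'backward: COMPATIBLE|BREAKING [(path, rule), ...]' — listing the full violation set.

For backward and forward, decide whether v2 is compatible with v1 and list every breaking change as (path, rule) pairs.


arrows below run writer -> reader for Event
backward pass over Event, reader schema v2, writer schema v1:
  State -> State, writer required: severity aligns to severity
  Audit -> Audit, writer required: geo aligns to geo
  string -> string, writer optional: notes aligns to notes
  int32 -> int32, writer required: quantity aligns to quantity
  int32 -> int32, writer required: duration aligns to duration
  no writer field matches reader locale
  bool -> bool, writer required: geo.active aligns to geo.active
  bytes -> bytes, writer required: geo.signature aligns to geo.signature
  int64 -> int64, writer optional: geo.attempts aligns to geo.attempts
  bool -> bool, writer required: geo.verified aligns to geo.verified
  => backward verdict for Event: COMPATIBLE, no violations
forward pass over Event, reader schema v1, writer schema v2:
  State -> State, writer required: severity aligns to severity
  Audit -> Audit, writer required: geo aligns to geo
  string -> string, writer optional: notes aligns to notes
  int32 -> int32, writer required: quantity aligns to quantity
  int32 -> int32, writer required: duration aligns to duration
  locale (writer side), unknown to reader
  bool -> bool, writer required: geo.active aligns to geo.active
  bytes -> bytes, writer required: geo.signature aligns to geo.signature
  int64 -> int64, writer optional: geo.attempts aligns to geo.attempts
  bool -> bool, writer required: geo.verified aligns to geo.verified
  => forward verdict for Event: COMPATIBLE, no violations

backward: COMPATIBLE []; forward: COMPATIBLE []


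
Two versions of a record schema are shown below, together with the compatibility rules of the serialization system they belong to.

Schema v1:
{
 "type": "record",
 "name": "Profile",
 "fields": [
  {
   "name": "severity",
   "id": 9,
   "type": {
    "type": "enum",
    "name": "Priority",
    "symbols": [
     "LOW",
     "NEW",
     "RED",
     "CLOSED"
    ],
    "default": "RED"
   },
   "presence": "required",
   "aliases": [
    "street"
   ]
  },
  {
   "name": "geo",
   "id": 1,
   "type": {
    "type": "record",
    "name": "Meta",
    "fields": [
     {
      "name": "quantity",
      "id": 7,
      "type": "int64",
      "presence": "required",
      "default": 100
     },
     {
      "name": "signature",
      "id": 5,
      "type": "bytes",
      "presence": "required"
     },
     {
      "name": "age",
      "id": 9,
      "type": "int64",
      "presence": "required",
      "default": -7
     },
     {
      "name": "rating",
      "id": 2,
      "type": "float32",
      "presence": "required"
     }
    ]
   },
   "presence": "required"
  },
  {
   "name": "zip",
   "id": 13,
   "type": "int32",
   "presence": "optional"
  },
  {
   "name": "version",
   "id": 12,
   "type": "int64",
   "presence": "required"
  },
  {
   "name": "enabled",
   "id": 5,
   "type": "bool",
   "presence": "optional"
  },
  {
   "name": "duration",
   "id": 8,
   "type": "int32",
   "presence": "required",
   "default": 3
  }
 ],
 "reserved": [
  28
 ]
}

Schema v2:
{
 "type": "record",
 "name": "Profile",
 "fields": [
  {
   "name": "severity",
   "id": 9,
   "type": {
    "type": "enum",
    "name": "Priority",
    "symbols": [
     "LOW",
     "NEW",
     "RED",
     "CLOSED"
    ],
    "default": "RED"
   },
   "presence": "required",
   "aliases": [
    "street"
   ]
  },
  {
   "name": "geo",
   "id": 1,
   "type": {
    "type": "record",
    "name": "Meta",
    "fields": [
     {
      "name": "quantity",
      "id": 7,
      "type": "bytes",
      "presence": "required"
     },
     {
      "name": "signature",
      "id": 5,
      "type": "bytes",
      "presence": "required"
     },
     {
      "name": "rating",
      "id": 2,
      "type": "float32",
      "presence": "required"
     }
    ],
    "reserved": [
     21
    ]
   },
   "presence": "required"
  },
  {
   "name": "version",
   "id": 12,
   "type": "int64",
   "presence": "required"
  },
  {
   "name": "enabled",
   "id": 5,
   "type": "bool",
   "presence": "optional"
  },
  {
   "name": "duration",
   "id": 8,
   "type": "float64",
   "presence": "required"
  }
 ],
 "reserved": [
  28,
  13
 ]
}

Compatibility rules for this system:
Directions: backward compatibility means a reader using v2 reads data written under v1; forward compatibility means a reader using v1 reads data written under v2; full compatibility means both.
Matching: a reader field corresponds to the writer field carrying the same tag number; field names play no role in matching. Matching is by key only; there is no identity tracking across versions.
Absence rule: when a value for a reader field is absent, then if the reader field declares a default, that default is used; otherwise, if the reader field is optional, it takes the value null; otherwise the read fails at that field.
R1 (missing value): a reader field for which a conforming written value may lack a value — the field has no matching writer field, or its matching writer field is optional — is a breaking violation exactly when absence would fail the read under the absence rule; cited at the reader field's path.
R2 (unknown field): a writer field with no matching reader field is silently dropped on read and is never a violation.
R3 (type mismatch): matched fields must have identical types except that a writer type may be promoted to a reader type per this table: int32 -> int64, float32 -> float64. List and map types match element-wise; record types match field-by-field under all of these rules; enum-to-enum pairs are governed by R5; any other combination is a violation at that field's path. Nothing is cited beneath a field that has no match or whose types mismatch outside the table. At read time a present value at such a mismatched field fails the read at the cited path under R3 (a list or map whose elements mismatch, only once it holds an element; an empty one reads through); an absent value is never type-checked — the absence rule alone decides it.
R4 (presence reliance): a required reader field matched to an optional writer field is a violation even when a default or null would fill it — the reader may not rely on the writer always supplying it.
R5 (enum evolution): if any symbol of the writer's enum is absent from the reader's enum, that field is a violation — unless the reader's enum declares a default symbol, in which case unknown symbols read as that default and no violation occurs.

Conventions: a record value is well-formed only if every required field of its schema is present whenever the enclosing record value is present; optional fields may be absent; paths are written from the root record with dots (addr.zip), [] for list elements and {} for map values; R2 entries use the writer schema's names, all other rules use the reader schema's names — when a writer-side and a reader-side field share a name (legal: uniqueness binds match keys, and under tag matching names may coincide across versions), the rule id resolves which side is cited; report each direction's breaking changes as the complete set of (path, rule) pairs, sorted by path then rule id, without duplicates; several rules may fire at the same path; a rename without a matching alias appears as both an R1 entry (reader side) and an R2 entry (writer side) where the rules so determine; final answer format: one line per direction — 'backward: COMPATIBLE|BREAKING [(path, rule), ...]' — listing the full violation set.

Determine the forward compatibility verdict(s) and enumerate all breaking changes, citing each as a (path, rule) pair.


arrows below run writer -> reader for Profile
checking forward for Profile: reader v1 against writer v2:
  writer required, Priority -> Priority: reader severity maps from writer severity
  writer required, Meta -> Meta: reader geo maps from writer geo
  no writer field matches reader zip
  writer required, int64 -> int64: reader version maps from writer version
  writer optional, bool -> bool: reader enabled maps from writer enabled
  writer required, float64 -> int32: reader duration maps from writer duration
  writer required, bytes -> int64: reader geo.quantity maps from writer geo.quantity
  writer required, bytes -> bytes: reader geo.signature maps from writer geo.signature
  no writer field matches reader geo.age
  writer required, float32 -> float32: reader geo.rating maps from writer geo.rating
  R3 fires at duration
  R3 fires at geo.quantity
  forward on Profile therefore BREAKING (2)
ruling out the remaining Profile differences:
  removed field zip from record Profile (its key 13 joins the reserved list) -> no rule fires on it in Profile's dialect; the asked verdict holds
  removed field age from record Meta -> no rule fires on it in Profile's dialect; the asked verdict holds

forward: BREAKING [(duration, R3), (geo.quantity, R3)]


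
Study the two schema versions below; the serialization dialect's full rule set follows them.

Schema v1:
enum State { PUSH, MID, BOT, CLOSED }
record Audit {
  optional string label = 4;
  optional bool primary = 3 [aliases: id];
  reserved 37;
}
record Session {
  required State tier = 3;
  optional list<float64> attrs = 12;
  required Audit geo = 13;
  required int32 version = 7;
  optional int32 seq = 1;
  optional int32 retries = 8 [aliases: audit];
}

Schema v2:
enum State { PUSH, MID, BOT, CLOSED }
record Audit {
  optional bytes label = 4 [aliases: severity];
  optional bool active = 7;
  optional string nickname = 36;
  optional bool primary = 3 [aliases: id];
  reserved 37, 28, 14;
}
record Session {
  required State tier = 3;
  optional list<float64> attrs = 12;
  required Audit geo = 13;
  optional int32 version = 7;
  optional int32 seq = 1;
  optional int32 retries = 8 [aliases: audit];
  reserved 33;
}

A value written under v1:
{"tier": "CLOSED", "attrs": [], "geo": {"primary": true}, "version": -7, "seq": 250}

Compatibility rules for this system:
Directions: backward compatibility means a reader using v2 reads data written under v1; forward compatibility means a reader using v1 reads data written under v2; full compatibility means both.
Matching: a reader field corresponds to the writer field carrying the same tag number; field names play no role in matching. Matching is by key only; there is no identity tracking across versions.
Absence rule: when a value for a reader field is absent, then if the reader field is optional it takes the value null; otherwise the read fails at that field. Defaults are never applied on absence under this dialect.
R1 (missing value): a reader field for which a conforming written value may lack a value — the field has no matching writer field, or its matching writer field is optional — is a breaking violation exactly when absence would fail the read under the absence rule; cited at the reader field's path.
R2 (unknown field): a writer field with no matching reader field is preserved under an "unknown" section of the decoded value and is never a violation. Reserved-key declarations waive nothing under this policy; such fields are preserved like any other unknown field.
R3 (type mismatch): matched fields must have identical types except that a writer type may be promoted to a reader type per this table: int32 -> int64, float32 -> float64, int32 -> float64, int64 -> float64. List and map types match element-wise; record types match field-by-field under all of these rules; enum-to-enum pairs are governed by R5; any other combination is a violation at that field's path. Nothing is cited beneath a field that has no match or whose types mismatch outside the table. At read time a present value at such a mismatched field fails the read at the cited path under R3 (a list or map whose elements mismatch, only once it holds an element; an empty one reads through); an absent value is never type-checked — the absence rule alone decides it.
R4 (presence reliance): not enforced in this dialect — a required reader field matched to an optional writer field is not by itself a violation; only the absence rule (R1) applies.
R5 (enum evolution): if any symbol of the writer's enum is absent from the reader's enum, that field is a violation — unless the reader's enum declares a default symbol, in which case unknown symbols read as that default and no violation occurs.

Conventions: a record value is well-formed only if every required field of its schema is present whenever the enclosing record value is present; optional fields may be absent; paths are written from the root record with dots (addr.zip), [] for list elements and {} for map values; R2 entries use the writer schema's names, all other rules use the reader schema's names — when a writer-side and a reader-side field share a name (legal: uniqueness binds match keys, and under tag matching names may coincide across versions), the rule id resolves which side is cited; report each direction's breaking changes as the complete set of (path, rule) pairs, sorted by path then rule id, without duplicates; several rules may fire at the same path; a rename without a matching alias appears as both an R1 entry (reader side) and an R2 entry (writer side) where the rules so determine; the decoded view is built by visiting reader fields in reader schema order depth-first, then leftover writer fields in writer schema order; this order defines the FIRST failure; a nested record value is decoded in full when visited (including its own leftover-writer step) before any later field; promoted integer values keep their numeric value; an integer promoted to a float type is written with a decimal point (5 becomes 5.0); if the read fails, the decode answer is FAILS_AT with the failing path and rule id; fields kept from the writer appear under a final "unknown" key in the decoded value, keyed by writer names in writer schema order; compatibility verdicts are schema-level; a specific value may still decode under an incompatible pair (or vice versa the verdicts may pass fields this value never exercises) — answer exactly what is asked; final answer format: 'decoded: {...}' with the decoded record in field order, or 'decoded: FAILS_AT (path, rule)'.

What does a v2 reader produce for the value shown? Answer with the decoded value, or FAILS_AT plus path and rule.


decoded: {"tier": "CLOSED", "attrs": [], "geo": {"label": null, "active": null, "nickname": null, "primary": true}, "version": -7, "seq": 250, "retries": null}

the writer's type comes first in each Session pair
migrating the Session value to v2:
  tier := "CLOSED"
  attrs := []
  geo.label := null (missing; optional => null)
  geo.active := null (missing; optional => null)
  geo.nickname := null (missing; optional => null)
  geo.primary := true
  version := -7
  seq := 250
  retries := null (missing; optional => null)
  => decoded: {"tier": "CLOSED", "attrs": [], "geo": {"label": null, "active": null, "nickname": null, "primary": true}, "version": -7, "seq": 250, "retries": null}
checking off the Session differences that do not matter here:
  field label in record Audit: type string changed to bytes -> affects the rule determinations only; this particular Session value decodes identically
  field version in record Session: required changed to optional -> affects the rule determinations only; this particular Session value decodes identically
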